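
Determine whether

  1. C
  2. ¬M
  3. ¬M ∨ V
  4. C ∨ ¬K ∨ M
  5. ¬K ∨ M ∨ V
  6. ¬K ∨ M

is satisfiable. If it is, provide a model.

V = True; C = True; M = False; K = False

Unit clause (C) forces C = True.
Unit clause (¬M) forces M = False.
In (¬K ∨ M) only ¬K is left, so K = False.
Set V = True.
Check each clause:
  (C): C holds.
  (¬M): ¬M holds.
  (¬M ∨ V): ¬M holds.
  (C ∨ ¬K ∨ M): C holds.
  (¬K ∨ M ∨ V): ¬K holds.
  (¬K ∨ M): ¬K holds.
All clauses satisfied.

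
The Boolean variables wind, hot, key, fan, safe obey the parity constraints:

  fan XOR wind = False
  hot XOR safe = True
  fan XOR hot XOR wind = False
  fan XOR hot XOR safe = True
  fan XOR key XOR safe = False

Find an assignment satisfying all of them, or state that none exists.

wind = False, hot = False, key = True, fan = False, safe = True

fan XOR wind = F XOR F = False ✓
hot XOR safe = F XOR T = True ✓
fan XOR hot XOR wind = F XOR F XOR F = False ✓
fan XOR hot XOR safe = F XOR F XOR T = True ✓
fan XOR key XOR safe = F XOR T XOR T = False ✓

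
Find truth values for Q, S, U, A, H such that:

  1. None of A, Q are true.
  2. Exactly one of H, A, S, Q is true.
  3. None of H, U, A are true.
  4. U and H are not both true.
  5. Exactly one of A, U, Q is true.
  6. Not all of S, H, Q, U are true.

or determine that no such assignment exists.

Case U = True:
  Constraint (3) is violated (U=T) — contradiction.
Case U = False:
  (1) forces A = False.
  (1) forces Q = False.
  Constraint (5) is violated (A=F, U=F, Q=F) — contradiction.
Both cases fail — unsatisfiable.

The formula is unsatisfiable.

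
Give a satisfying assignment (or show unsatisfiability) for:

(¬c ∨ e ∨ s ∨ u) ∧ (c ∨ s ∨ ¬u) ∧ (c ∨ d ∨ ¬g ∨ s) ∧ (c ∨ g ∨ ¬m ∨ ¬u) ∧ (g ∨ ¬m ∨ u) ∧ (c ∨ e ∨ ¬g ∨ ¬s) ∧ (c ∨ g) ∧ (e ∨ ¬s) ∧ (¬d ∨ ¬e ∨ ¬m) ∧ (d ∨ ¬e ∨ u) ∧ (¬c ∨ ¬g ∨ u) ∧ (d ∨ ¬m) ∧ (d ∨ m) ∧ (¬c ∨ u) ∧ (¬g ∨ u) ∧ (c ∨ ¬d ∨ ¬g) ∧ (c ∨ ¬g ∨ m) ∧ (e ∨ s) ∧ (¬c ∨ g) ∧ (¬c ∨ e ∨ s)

g = True; m = False; u = True; c = True; d = True; e = True; s = False

Try g = False:
  (c ∨ g) forces c = True.
  clause (¬c ∨ g) is falsified — backtrack.
So g = True.
  then (¬g ∨ u) forces u = True.
Set m = False.
  then (d ∨ m) forces d = True.
  then (c ∨ ¬d ∨ ¬g) forces c = True.
Try e = False:
  (e ∨ ¬s) forces s = False.
  clause (e ∨ s) is falsified — backtrack.
So e = True.
Set s = False.
All clauses satisfied.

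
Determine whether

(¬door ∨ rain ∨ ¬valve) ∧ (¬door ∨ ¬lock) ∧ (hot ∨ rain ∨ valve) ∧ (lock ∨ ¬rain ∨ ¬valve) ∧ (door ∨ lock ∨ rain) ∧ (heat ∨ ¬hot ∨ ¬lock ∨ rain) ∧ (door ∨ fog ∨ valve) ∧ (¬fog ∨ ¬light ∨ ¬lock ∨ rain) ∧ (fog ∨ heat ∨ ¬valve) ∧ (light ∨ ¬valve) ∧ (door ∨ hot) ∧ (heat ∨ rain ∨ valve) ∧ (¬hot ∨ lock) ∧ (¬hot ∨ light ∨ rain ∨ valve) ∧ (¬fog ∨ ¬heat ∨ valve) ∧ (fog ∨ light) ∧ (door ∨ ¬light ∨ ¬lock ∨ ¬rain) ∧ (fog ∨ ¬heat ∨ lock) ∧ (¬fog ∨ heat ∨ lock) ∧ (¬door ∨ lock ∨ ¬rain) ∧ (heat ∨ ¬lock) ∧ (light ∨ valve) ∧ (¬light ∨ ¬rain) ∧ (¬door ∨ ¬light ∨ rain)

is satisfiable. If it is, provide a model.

Try rain = True:
  (¬light ∨ ¬rain) forces light = False.
  (light ∨ ¬valve) forces valve = False.
  clause (light ∨ valve) is falsified — backtrack.
So rain = False.
Set fog = False.
  then (fog ∨ light) forces light = True.
  then (¬door ∨ ¬light ∨ rain) forces door = False.
  then (door ∨ lock ∨ rain) forces lock = True.
  then (door ∨ fog ∨ valve) forces valve = True.
  then (fog ∨ heat ∨ ¬valve) forces heat = True.
  then (door ∨ hot) forces hot = True.
All clauses satisfied.

rain = False, fog = False, light = True, door = False, hot = True, lock = True, heat = True, valve = True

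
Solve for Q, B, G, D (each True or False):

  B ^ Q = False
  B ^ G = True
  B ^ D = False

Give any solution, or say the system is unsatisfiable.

Q: False, B: False, G: True, D: False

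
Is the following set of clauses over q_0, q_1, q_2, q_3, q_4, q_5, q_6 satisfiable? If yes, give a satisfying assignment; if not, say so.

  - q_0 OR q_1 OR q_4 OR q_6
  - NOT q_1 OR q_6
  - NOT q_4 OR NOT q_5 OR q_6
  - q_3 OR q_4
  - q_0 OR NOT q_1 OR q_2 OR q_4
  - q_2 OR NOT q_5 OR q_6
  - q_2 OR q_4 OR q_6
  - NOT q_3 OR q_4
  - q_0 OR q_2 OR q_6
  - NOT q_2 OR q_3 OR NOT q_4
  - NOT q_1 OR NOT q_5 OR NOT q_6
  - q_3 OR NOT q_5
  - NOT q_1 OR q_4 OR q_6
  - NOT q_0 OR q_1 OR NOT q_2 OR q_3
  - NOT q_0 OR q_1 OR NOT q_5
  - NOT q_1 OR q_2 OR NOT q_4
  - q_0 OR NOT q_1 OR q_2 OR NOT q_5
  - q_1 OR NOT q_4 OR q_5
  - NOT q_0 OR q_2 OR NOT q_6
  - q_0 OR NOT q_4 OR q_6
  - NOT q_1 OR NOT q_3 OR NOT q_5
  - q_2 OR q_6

q_0: True, q_1: True, q_2: True, q_3: True, q_4: True, q_5: False, q_6: True

Set q_0 = True.
Try q_1 = False:
  (NOT q_0 OR q_1 OR NOT q_5) forces q_5 = False.
  (q_1 OR NOT q_4 OR q_5) forces q_4 = False.
  (q_3 OR q_4) forces q_3 = True.
  clause (NOT q_3 OR q_4) is falsified — backtrack.
So q_1 = True.
  then (NOT q_1 OR q_6) forces q_6 = True.
  then (NOT q_1 OR NOT q_5 OR NOT q_6) forces q_5 = False.
  then (NOT q_0 OR q_2 OR NOT q_6) forces q_2 = True.
Set q_3 = True.
  then (NOT q_3 OR q_4) forces q_4 = True.
All clauses satisfied.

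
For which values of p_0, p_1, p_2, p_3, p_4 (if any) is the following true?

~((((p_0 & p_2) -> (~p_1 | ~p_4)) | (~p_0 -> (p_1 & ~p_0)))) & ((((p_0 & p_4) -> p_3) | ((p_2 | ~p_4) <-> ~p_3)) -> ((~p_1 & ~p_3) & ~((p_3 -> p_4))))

The conjunct ~((((p_0 & p_2) -> (~p_1 | ~p_4)) | (~p_0 -> (p_1 & ~p_0)))) is unsatisfiable on its own:
  p_0 = True: this becomes ~(((p_2 -> (~p_1 | ~p_4)) | True)) = False.
  p_0 = False: this becomes ~((True | p_1)) = False.
So the whole conjunction is unsatisfiable.

Unsatisfiable — no assignment works.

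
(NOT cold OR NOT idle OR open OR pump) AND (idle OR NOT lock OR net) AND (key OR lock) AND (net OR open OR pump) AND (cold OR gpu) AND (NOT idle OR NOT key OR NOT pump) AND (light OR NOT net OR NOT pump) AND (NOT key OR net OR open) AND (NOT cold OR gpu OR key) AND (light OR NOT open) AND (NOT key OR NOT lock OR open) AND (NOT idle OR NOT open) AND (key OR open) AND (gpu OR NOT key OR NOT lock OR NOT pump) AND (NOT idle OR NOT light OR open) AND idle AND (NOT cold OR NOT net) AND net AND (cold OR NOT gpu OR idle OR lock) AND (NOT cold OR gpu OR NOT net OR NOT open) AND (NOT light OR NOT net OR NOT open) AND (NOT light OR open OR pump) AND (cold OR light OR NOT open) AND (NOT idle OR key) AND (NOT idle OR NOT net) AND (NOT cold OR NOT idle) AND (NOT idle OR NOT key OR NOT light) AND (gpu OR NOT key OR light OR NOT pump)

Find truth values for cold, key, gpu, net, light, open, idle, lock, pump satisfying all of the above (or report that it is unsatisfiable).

Case net = True:
  (idle) forces idle = True.
  Clause (NOT idle OR NOT net) is falsified — contradiction.
Case net = False:
  Clause (net) is falsified — contradiction.
Both cases fail, so the formula is unsatisfiable.

The formula is unsatisfiable.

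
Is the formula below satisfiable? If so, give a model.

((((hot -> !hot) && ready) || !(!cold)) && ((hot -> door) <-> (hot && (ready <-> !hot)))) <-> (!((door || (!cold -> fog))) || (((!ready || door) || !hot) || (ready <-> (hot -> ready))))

fog=F, hot=T, cold=T, ready=F, door=T

  ((((hot -> !hot) && ready) || !(!cold)) && ((hot -> door) <-> (hot && (ready <-> !hot)))) <-> (!((door || (!cold -> fog))) || (((!ready || door) || !hot) || (ready <-> (hot -> ready)))) = True
    (((hot -> !hot) && ready) || !(!cold)) && ((hot -> door) <-> (hot && (ready <-> !hot))) = True
      ((hot -> !hot) && ready) || !(!cold) = True
        (hot -> !hot) && ready = False
          hot -> !hot = False
            !hot = False
        !(!cold) = True
          !cold = False
      (hot -> door) <-> (hot && (ready <-> !hot)) = True
        hot -> door = True
        hot && (ready <-> !hot) = True
          ready <-> !hot = True
            !hot = False
    !((door || (!cold -> fog))) || (((!ready || door) || !hot) || (ready <-> (hot -> ready))) = True
      !((door || (!cold -> fog))) = False
        door || (!cold -> fog) = True
          !cold -> fog = True
            !cold = False
      ((!ready || door) || !hot) || (ready <-> (hot -> ready)) = True
        (!ready || door) || !hot = True
          !ready || door = True
            !ready = True
          !hot = False
        ready <-> (hot -> ready) = True
          hot -> ready = False
The formula evaluates to True.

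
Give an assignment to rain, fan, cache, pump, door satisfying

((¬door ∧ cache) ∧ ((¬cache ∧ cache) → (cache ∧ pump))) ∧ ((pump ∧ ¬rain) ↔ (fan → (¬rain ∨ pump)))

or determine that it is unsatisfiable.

rain = False, fan = True, cache = True, pump = True, door = False

  (¬door ∧ cache) ∧ ((¬cache ∧ cache) → (cache ∧ pump)) = True
    ¬door ∧ cache = True
      ¬door = True
    (¬cache ∧ cache) → (cache ∧ pump) = True
      ¬cache ∧ cache = False
        ¬cache = False
      cache ∧ pump = True
  (pump ∧ ¬rain) ↔ (fan → (¬rain ∨ pump)) = True
    pump ∧ ¬rain = True
      ¬rain = True
    fan → (¬rain ∨ pump) = True
      ¬rain ∨ pump = True
        ¬rain = True
Both conjuncts True, so the formula holds.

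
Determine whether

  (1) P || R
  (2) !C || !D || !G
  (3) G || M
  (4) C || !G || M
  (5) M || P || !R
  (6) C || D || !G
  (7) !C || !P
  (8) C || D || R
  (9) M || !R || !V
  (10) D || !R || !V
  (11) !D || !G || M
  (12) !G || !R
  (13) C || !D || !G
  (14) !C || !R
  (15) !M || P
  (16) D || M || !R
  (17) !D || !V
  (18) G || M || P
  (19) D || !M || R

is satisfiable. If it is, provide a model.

Try C = True:
  (!C || !P) forces P = False.
  (P || R) forces R = True.
  clause (!C || !R) is falsified — backtrack.
So C = False.
Try G = True:
  (C || !G || M) forces M = True.
  (C || D || !G) forces D = True.
  clause (C || !D || !G) is falsified — backtrack.
So G = False.
  then (G || M) forces M = True.
  then (!M || P) forces P = True.
Set V = False.
Set R = True.
Set D = False.
All clauses satisfied.

C: False, G: False, V: False, R: True, M: True, D: False, P: True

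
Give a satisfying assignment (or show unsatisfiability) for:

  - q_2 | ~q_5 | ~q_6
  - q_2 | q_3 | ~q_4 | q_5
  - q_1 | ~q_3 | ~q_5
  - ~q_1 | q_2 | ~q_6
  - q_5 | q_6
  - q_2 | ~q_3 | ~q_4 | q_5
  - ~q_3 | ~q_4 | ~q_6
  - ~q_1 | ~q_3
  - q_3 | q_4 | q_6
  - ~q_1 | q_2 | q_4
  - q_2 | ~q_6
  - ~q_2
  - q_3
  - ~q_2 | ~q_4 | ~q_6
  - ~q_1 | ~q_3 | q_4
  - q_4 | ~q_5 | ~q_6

Case q_2 = True:
  Clause (~q_2) is falsified — contradiction.
Case q_2 = False:
  (q_2 | ~q_6) forces q_6 = False.
  (q_5 | q_6) forces q_5 = True.
  (q_3) forces q_3 = True.
  (q_1 | ~q_3 | ~q_5) forces q_1 = True.
  Clause (~q_1 | ~q_3) is falsified — contradiction.
Both cases fail, so the formula is unsatisfiable.

The formula is unsatisfiable.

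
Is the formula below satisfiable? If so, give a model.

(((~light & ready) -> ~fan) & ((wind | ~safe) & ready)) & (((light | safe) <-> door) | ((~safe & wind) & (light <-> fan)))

wind = True, door = True, ready = True, fan = False, safe = False, light = True

  ((~light & ready) -> ~fan) & ((wind | ~safe) & ready) = True
    (~light & ready) -> ~fan = True
      ~light & ready = False
        ~light = False
      ~fan = True
    (wind | ~safe) & ready = True
      wind | ~safe = True
        ~safe = True
  ((light | safe) <-> door) | ((~safe & wind) & (light <-> fan)) = True
    (light | safe) <-> door = True
      light | safe = True
    (~safe & wind) & (light <-> fan) = False
      ~safe & wind = True
        ~safe = True
      light <-> fan = False
Both conjuncts True, so the formula holds.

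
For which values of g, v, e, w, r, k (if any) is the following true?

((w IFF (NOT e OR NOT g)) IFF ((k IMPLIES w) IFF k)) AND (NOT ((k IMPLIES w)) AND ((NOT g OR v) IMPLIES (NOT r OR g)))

g = True; v = True; e = False; w = False; r = True; k = True

  (w IFF (NOT e OR NOT g)) IFF ((k IMPLIES w) IFF k) = True
    w IFF (NOT e OR NOT g) = False
      NOT e OR NOT g = True
        NOT e = True
        NOT g = False
    (k IMPLIES w) IFF k = False
      k IMPLIES w = False
  NOT ((k IMPLIES w)) AND ((NOT g OR v) IMPLIES (NOT r OR g)) = True
    NOT ((k IMPLIES w)) = True
      k IMPLIES w = False
    (NOT g OR v) IMPLIES (NOT r OR g) = True
      NOT g OR v = True
        NOT g = False
      NOT r OR g = True
        NOT r = False
Both conjuncts True, so the formula holds.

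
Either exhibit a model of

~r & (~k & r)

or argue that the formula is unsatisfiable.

Case r = True: the conjunct ~r is False.
Case r = False: the conjunct r is False.
Both cases fail — unsatisfiable.

Unsatisfiable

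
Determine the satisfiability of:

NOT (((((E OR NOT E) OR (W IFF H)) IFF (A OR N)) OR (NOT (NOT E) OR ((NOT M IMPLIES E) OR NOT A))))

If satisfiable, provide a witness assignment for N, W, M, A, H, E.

No satisfying assignment exists.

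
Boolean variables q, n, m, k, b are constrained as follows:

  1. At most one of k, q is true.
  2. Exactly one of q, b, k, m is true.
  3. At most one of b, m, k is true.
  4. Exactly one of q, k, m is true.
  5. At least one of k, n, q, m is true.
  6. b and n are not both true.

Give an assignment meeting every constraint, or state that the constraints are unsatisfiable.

q = False; n = True; m = False; k = True; b = False

  (1) {k, q}: 1 true — at most one ✓
  (2) {q, b, k, m}: 1 true — exactly one ✓
  (3) {b, m, k}: 1 true — at most one ✓
  (4) {q, k, m}: 1 true — exactly one ✓
  (5) {k, n, q, m}: 2 true — at least one ✓
  (6) b=F, n=T — not both ✓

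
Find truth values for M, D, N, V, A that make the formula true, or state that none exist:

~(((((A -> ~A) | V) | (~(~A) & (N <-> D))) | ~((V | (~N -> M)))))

M: True; D: True; N: False; V: False; A: True

  ~(((((A -> ~A) | V) | (~(~A) & (N <-> D))) | ~((V | (~N -> M))))) = True
    (((A -> ~A) | V) | (~(~A) & (N <-> D))) | ~((V | (~N -> M))) = False
      ((A -> ~A) | V) | (~(~A) & (N <-> D)) = False
        (A -> ~A) | V = False
          A -> ~A = False
            ~A = False
        ~(~A) & (N <-> D) = False
          ~(~A) = True
            ~A = False
          N <-> D = False
      ~((V | (~N -> M))) = False
        V | (~N -> M) = True
          ~N -> M = True
            ~N = True
The formula evaluates to True.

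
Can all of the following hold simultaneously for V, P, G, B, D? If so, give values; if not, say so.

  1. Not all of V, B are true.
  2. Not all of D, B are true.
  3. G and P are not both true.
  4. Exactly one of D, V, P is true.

V: True; P: False; G: True; B: False; D: False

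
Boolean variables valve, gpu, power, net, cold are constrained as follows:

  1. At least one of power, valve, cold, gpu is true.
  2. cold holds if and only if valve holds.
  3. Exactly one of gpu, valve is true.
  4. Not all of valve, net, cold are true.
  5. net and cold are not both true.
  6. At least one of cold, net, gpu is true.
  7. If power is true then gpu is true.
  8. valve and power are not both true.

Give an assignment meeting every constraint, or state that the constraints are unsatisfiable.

valve=F, gpu=T, power=F, net=T, cold=F

  (1) {power, valve, cold, gpu}: 1 true — at least one ✓
  (2) cold=F, valve=F — same ✓
  (3) {gpu, valve}: 1 true — exactly one ✓
  (4) {valve, net, cold}: 1/3 true — not all ✓
  (5) net=T, cold=F — not both ✓
  (6) {cold, net, gpu}: 2 true — at least one ✓
  (7) power=F ⇒ gpu: vacuous ✓
  (8) valve=F, power=F — not both ✓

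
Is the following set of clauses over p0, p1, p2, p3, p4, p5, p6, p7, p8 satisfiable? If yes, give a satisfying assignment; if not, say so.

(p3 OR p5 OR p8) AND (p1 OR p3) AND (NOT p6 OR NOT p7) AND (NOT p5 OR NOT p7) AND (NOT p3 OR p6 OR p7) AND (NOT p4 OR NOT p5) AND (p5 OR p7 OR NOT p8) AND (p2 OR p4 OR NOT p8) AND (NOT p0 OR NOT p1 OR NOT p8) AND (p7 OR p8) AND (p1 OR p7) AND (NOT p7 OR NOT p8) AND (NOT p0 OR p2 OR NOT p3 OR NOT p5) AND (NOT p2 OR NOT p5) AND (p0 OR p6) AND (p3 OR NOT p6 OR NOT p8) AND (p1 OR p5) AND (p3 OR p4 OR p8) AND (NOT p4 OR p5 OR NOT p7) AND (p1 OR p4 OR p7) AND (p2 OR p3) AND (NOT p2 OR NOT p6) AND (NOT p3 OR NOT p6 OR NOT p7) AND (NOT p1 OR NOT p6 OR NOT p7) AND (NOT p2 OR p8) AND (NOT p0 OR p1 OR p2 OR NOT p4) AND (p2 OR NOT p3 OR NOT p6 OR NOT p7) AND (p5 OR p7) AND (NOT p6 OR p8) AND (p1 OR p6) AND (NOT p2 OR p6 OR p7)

Set p0 = True.
Try p1 = False:
  (p1 OR p3) forces p3 = True.
  (p1 OR p7) forces p7 = True.
  (NOT p6 OR NOT p7) forces p6 = False.
  clause (p1 OR p6) is falsified — backtrack.
So p1 = True.
  then (NOT p0 OR NOT p1 OR NOT p8) forces p8 = False.
  then (p7 OR p8) forces p7 = True.
  then (NOT p1 OR NOT p6 OR NOT p7) forces p6 = False.
  then (NOT p2 OR p8) forces p2 = False.
  then (NOT p5 OR NOT p7) forces p5 = False.
  then (NOT p4 OR p5 OR NOT p7) forces p4 = False.
  then (p2 OR p3) forces p3 = True.
All clauses satisfied.

p0 = True, p1 = True, p2 = False, p3 = True, p4 = False, p5 = False, p6 = False, p7 = True, p8 = False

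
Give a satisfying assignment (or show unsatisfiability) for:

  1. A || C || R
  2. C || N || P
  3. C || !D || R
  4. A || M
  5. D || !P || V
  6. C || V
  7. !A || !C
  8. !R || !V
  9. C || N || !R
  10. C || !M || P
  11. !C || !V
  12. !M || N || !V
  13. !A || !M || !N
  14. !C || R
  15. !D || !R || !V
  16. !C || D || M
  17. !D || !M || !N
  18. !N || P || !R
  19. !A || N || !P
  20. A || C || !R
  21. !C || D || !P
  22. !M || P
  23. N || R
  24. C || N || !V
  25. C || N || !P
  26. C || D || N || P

R=T; C=T; M=T; V=F; D=T; A=F; N=F; P=T

Set R = True.
  then (!R || !V) forces V = False.
  then (C || V) forces C = True.
  then (!A || !C) forces A = False.
  then (A || M) forces M = True.
  then (!M || P) forces P = True.
  then (D || !P || V) forces D = True.
  then (!D || !M || !N) forces N = False.
All clauses satisfied.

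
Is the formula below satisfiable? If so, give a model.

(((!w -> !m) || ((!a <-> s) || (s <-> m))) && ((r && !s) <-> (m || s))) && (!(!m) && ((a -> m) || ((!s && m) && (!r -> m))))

m=T, r=T, s=F, a=T, w=F

  ((!w -> !m) || ((!a <-> s) || (s <-> m))) && ((r && !s) <-> (m || s)) = True
    (!w -> !m) || ((!a <-> s) || (s <-> m)) = True
      !w -> !m = False
        !w = True
        !m = False
      (!a <-> s) || (s <-> m) = True
        !a <-> s = True
          !a = False
        s <-> m = False
    (r && !s) <-> (m || s) = True
      r && !s = True
        !s = True
      m || s = True
  !(!m) && ((a -> m) || ((!s && m) && (!r -> m))) = True
    !(!m) = True
      !m = False
    (a -> m) || ((!s && m) && (!r -> m)) = True
      a -> m = True
      (!s && m) && (!r -> m) = True
        !s && m = True
          !s = True
        !r -> m = True
          !r = False
Both conjuncts True, so the formula holds.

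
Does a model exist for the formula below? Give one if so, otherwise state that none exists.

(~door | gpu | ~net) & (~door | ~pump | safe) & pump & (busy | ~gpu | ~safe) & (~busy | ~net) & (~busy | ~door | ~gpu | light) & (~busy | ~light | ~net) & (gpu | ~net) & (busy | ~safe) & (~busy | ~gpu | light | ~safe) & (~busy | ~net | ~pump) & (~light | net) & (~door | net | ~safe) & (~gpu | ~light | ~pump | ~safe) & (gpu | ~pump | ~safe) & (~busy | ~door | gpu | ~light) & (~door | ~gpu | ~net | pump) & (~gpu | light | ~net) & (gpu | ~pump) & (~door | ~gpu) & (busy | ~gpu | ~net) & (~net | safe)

pump=T, light=F, gpu=T, busy=F, net=F, door=F, safe=F

Unit clause (pump) forces pump = True.
In (gpu | ~pump) only gpu is left, so gpu = True.
In (~door | ~gpu) only ~door is left, so door = False.
Try light = True:
  (~light | net) forces net = True.
  (~busy | ~net) forces busy = False.
  clause (busy | ~gpu | ~net) is falsified — backtrack.
So light = False.
  then (~gpu | light | ~net) forces net = False.
Set busy = False.
  then (busy | ~gpu | ~safe) forces safe = False.
All clauses satisfied.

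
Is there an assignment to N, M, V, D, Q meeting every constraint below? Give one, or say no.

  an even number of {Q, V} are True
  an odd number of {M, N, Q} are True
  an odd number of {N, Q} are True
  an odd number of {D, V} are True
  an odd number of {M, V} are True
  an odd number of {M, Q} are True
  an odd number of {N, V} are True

N = False, M = False, V = True, D = False, Q = True

{Q, V}: 2 true → even ✓
{M, N, Q}: 1 true → odd ✓
{N, Q}: 1 true → odd ✓
{D, V}: 1 true → odd ✓
{M, V}: 1 true → odd ✓
{M, Q}: 1 true → odd ✓
{N, V}: 1 true → odd ✓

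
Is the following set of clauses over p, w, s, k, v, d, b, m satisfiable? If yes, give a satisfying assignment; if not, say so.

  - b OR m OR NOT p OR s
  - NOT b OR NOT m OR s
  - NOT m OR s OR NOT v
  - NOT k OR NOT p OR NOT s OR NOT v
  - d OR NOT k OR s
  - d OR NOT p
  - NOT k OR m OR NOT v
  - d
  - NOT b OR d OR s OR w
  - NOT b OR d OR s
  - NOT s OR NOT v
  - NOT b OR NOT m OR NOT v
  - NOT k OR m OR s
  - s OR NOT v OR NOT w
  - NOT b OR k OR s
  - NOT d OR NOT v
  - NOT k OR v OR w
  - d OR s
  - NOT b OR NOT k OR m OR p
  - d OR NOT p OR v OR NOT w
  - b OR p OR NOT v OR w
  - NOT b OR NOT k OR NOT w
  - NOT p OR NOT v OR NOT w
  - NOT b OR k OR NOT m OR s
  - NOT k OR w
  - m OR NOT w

Unit clause (d) forces d = True.
In (NOT d OR NOT v) only NOT v is left, so v = False.
Set p = False.
Set w = True.
  then (m OR NOT w) forces m = True.
Set s = False.
  then (NOT b OR NOT m OR s) forces b = False.
Set k = False.
All clauses satisfied.

p=F; w=T; s=F; k=F; v=F; d=T; b=F; m=T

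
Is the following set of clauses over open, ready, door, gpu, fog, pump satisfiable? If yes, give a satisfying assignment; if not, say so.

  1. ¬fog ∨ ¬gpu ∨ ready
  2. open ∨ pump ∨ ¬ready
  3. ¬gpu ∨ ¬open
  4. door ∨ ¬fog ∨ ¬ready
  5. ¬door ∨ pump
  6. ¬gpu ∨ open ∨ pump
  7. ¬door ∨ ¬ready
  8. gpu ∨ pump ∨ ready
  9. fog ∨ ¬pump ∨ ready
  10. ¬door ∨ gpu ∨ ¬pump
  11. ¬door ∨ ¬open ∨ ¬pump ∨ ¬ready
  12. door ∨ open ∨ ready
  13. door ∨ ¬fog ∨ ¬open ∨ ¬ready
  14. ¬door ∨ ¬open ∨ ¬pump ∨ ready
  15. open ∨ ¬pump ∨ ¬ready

Set open = True.
  then (¬gpu ∨ ¬open) forces gpu = False.
Set ready = False.
  then (gpu ∨ pump ∨ ready) forces pump = True.
  then (fog ∨ ¬pump ∨ ready) forces fog = True.
  then (¬door ∨ gpu ∨ ¬pump) forces door = False.
All clauses satisfied.

open = True; ready = False; door = False; gpu = False; fog = True; pump = True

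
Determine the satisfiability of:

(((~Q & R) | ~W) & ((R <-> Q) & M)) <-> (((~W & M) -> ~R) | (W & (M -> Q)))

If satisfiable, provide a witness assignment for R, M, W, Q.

R = False, M = True, W = False, Q = False

  (((~Q & R) | ~W) & ((R <-> Q) & M)) <-> (((~W & M) -> ~R) | (W & (M -> Q))) = True
    ((~Q & R) | ~W) & ((R <-> Q) & M) = True
      (~Q & R) | ~W = True
        ~Q & R = False
          ~Q = True
        ~W = True
      (R <-> Q) & M = True
        R <-> Q = True
    ((~W & M) -> ~R) | (W & (M -> Q)) = True
      (~W & M) -> ~R = True
        ~W & M = True
          ~W = True
        ~R = True
      W & (M -> Q) = False
        M -> Q = False
The formula evaluates to True.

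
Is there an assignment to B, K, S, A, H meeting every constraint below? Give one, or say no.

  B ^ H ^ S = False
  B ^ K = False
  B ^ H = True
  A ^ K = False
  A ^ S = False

B = True; K = True; S = True; A = True; H = False

B ^ H ^ S = T ^ F ^ T = False ✓
B ^ K = T ^ T = False ✓
B ^ H = T ^ F = True ✓
A ^ K = T ^ T = False ✓
A ^ S = T ^ T = False ✓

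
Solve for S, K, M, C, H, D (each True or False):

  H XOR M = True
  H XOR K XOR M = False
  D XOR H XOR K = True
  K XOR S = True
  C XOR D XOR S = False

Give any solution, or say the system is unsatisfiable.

S=F, K=T, M=F, C=T, H=T, D=T

H XOR M = T XOR F = True ✓
H XOR K XOR M = T XOR T XOR F = False ✓
D XOR H XOR K = T XOR T XOR T = True ✓
K XOR S = T XOR F = True ✓
C XOR D XOR S = T XOR T XOR F = False ✓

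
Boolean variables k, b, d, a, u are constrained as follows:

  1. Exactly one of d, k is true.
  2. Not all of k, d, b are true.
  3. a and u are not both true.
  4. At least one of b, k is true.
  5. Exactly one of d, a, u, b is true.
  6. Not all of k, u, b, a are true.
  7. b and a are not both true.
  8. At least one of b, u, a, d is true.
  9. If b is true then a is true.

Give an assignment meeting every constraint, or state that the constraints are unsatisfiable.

k = True; b = False; d = False; a = True; u = False

  (1) {d, k}: 1 true — exactly one ✓
  (2) {k, d, b}: 1/3 true — not all ✓
  (3) a=T, u=F — not both ✓
  (4) {b, k}: 1 true — at least one ✓
  (5) {d, a, u, b}: 1 true — exactly one ✓
  (6) {k, u, b, a}: 2/4 true — not all ✓
  (7) b=F, a=T — not both ✓
  (8) {b, u, a, d}: 1 true — at least one ✓
  (9) b=F ⇒ a: vacuous ✓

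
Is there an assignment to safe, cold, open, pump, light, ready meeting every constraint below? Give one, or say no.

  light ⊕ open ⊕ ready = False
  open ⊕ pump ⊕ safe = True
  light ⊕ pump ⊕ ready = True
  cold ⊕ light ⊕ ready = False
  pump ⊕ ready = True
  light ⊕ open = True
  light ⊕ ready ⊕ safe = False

Unsatisfiable

Adding constraints 2, 5, 6, 7 mod 2: every variable appears an even number of times on the left, so the left side is 0.
But the right sides sum to 1 (mod 2). 0 ≠ 1 — the system is inconsistent.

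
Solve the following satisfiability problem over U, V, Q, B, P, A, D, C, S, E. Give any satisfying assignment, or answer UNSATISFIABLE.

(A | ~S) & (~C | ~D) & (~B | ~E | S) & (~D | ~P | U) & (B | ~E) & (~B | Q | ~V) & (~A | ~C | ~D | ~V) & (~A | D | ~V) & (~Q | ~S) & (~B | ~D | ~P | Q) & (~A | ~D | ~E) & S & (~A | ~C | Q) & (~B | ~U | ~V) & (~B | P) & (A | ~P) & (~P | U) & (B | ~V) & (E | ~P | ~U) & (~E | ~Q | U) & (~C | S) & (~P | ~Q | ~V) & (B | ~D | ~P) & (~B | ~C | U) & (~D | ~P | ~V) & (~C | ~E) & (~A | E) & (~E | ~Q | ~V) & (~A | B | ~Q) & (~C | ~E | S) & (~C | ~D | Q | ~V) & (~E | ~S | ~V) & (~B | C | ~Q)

U = True, V = False, Q = False, B = True, P = True, A = True, D = False, C = False, S = True, E = True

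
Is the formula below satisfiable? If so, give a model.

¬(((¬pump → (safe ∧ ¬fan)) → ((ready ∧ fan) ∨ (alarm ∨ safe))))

pump = True, safe = False, fan = True, ready = False, alarm = False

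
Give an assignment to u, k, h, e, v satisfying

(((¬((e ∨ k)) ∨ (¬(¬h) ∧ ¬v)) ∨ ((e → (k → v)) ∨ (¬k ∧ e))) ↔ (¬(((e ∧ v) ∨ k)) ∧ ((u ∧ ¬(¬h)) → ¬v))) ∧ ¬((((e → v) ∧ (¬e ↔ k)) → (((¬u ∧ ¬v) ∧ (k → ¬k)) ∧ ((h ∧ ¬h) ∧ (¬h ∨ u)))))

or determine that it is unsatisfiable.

Case k = True: the formula simplifies to ¬(((¬(¬h) ∧ ¬v) ∨ (e → v))) ∧ ¬(¬(((e → v) ∧ ¬e))).
  e = True: the conjunct ¬(¬(((e → v) ∧ ¬e))) becomes ¬(¬False) = False.
  e = False: the conjunct ¬(((¬(¬h) ∧ ¬v) ∨ (e → v))) becomes ¬(((¬(¬h) ∧ ¬v) ∨ True)) = False.
Case k = False: the formula simplifies to (¬((e ∧ v)) ∧ ((u ∧ ¬(¬h)) → ¬v)) ∧ ¬((((e → v) ∧ e) → ((¬u ∧ ¬v) ∧ ((h ∧ ¬h) ∧ (¬h ∨ u))))).
  h = True: simplifies to (¬((e ∧ v)) ∧ (u → ¬v)) ∧ ¬(¬(((e → v) ∧ e))).
    e = True: simplifies to (¬v ∧ (u → ¬v)) ∧ ¬(¬v).
      v = True: the conjunct ¬v is False.
      v = False: the conjunct ¬(¬v) becomes ¬(¬False) = False.
    e = False: the conjunct ¬(¬(((e → v) ∧ e))) becomes ¬(¬False) = False.
  h = False: simplifies to ¬((e ∧ v)) ∧ ¬(¬(((e → v) ∧ e))).
    e = True: simplifies to ¬v ∧ ¬(¬v).
      v = True: the conjunct ¬v is False.
      v = False: the conjunct ¬(¬v) becomes ¬(¬False) = False.
    e = False: the conjunct ¬(¬(((e → v) ∧ e))) becomes ¬(¬False) = False.
Both cases fail — unsatisfiable.

The formula is unsatisfiable.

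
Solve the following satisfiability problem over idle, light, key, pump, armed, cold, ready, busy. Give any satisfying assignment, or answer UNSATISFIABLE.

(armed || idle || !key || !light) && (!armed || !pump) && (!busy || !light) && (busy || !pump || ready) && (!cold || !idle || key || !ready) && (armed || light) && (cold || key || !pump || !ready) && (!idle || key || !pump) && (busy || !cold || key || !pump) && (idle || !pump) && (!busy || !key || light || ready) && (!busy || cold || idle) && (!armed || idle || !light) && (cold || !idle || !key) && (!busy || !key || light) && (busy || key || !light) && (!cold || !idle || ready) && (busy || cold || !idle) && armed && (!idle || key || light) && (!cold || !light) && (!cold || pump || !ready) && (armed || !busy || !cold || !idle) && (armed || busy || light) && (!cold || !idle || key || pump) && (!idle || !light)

idle=F; light=F; key=F; pump=F; armed=T; cold=F; ready=F; busy=F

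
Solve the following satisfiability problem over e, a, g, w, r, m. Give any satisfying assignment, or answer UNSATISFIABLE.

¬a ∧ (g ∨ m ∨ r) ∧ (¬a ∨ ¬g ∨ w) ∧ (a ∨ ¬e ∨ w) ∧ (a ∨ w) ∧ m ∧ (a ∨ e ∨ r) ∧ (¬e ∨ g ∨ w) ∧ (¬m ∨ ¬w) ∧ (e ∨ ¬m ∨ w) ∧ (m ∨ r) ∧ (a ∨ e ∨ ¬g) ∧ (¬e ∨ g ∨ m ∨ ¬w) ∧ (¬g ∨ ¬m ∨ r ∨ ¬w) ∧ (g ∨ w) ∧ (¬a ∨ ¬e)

The formula is unsatisfiable.

Case a = True:
  Clause (¬a) is falsified — contradiction.
Case a = False:
  (a ∨ w) forces w = True.
  (m) forces m = True.
  Clause (¬m ∨ ¬w) is falsified — contradiction.
Both cases fail, so the formula is unsatisfiable.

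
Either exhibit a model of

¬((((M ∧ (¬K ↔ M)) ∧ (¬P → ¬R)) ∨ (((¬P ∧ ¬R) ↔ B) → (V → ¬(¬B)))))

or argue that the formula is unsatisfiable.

M = True, V = True, K = False, B = False, R = True, P = False

  ¬((((M ∧ (¬K ↔ M)) ∧ (¬P → ¬R)) ∨ (((¬P ∧ ¬R) ↔ B) → (V → ¬(¬B))))) = True
    ((M ∧ (¬K ↔ M)) ∧ (¬P → ¬R)) ∨ (((¬P ∧ ¬R) ↔ B) → (V → ¬(¬B))) = False
      (M ∧ (¬K ↔ M)) ∧ (¬P → ¬R) = False
        M ∧ (¬K ↔ M) = True
          ¬K ↔ M = True
            ¬K = True
        ¬P → ¬R = False
          ¬P = True
          ¬R = False
      ((¬P ∧ ¬R) ↔ B) → (V → ¬(¬B)) = False
        (¬P ∧ ¬R) ↔ B = True
          ¬P ∧ ¬R = False
            ¬P = True
            ¬R = False
        V → ¬(¬B) = False
          ¬(¬B) = False
            ¬B = True
The formula evaluates to True.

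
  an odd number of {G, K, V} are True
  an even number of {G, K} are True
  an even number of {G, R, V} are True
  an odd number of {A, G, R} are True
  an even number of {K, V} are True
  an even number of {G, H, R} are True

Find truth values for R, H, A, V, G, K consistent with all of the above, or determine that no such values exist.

R=F; H=T; A=F; V=T; G=T; K=T

{G, K, V}: 3 true → odd ✓
{G, K}: 2 true → even ✓
{G, R, V}: 2 true → even ✓
{A, G, R}: 1 true → odd ✓
{K, V}: 2 true → even ✓
{G, H, R}: 2 true → even ✓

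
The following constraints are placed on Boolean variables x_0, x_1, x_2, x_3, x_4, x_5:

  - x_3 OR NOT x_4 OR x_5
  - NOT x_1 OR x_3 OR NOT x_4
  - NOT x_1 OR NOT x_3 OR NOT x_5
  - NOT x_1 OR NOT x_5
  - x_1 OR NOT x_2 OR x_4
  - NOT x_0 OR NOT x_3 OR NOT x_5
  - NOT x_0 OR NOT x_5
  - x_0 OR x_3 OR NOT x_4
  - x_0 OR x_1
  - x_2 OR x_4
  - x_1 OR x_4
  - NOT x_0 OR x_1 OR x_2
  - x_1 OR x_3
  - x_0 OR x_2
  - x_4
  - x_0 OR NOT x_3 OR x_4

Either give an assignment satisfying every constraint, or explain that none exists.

x_0 = True, x_1 = True, x_2 = False, x_3 = True, x_4 = True, x_5 = False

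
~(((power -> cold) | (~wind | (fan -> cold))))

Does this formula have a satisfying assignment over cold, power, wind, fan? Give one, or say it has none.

cold = False, power = True, wind = True, fan = True

  ~(((power -> cold) | (~wind | (fan -> cold)))) = True
    (power -> cold) | (~wind | (fan -> cold)) = False
      power -> cold = False
      ~wind | (fan -> cold) = False
        ~wind = False
        fan -> cold = False
The formula evaluates to True.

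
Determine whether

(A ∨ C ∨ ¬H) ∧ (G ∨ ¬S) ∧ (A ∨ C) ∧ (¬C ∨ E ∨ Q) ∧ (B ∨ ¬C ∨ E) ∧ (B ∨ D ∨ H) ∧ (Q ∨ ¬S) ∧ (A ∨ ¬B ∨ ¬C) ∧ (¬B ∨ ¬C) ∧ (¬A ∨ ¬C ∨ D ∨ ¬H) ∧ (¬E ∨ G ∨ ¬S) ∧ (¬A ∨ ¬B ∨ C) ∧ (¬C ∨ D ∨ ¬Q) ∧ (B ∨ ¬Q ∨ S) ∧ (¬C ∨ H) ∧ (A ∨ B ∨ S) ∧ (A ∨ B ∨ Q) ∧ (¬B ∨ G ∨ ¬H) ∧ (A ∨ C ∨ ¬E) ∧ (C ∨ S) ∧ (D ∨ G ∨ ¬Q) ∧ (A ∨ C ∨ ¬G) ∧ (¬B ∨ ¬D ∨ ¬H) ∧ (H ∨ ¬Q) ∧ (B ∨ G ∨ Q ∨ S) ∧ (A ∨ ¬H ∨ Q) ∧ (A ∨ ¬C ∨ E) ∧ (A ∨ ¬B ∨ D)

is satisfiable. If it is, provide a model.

Set S = True.
  then (G ∨ ¬S) forces G = True.
  then (Q ∨ ¬S) forces Q = True.
  then (H ∨ ¬Q) forces H = True.
Set C = False.
  then (A ∨ C ∨ ¬H) forces A = True.
  then (¬A ∨ ¬B ∨ C) forces B = False.
Set E = False.
Set D = True.
All clauses satisfied.

S=T, Q=T, C=F, A=T, E=F, D=T, G=T, H=T, B=F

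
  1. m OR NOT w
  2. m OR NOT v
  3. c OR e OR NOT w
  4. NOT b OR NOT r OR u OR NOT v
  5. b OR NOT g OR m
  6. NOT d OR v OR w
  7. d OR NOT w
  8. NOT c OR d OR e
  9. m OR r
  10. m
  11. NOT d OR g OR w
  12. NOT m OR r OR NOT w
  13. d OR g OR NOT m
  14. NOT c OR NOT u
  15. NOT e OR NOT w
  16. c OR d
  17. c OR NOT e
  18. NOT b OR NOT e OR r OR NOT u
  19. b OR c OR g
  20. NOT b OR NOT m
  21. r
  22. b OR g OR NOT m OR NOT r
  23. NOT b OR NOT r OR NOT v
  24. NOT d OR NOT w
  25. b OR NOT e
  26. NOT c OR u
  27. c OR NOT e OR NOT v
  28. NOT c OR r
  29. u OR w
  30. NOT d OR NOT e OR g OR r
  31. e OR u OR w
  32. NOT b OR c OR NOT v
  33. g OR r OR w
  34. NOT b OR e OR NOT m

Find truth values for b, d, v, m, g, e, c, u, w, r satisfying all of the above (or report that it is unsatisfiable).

Unit clause (m) forces m = True.
In (NOT b OR NOT m) only NOT b is left, so b = False.
Unit clause (r) forces r = True.
In (b OR g OR NOT m OR NOT r) only g is left, so g = True.
In (b OR NOT e) only NOT e is left, so e = False.
Try d = False:
  (d OR NOT w) forces w = False.
  (NOT c OR d OR e) forces c = False.
  clause (c OR d) is falsified — backtrack.
So d = True.
  then (NOT d OR NOT w) forces w = False.
  then (u OR w) forces u = True.
  then (NOT d OR v OR w) forces v = True.
  then (NOT c OR NOT u) forces c = False.
All clauses satisfied.

b = False, d = True, v = True, m = True, g = True, e = False, c = False, u = True, w = False, r = True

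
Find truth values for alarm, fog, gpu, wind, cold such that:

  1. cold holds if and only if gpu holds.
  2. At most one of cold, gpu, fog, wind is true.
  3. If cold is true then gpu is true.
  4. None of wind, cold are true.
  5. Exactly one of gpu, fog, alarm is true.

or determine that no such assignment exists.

alarm: False, fog: True, gpu: False, wind: False, cold: False

  (1) cold=F, gpu=F — same ✓
  (2) {cold, gpu, fog, wind}: 1 true — at most one ✓
  (3) cold=F ⇒ gpu: vacuous ✓
  (4) {wind, cold}: 0 true — none ✓
  (5) {gpu, fog, alarm}: 1 true — exactly one ✓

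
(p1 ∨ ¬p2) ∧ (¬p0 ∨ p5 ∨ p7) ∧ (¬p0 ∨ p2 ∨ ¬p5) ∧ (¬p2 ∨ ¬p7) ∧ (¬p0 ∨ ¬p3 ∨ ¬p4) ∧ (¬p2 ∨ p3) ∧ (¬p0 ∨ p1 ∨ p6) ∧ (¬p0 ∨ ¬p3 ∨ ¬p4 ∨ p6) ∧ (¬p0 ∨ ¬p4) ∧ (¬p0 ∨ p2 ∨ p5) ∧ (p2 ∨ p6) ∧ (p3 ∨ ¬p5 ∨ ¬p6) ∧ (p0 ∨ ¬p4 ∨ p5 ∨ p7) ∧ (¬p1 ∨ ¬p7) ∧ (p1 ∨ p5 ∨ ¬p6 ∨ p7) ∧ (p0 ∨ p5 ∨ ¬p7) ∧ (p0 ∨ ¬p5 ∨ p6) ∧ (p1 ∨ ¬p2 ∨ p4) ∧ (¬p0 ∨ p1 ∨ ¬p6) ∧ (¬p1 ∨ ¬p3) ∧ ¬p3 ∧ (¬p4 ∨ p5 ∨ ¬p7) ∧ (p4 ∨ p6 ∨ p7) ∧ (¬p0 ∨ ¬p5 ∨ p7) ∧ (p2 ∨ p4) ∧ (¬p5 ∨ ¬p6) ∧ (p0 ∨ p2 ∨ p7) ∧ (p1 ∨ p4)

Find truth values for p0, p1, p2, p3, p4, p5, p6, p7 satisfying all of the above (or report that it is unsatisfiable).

Unsatisfiable — no assignment works.

Case p3 = True:
  Clause (¬p3) is falsified — contradiction.
Case p3 = False:
  (¬p2 ∨ p3) forces p2 = False.
  (p2 ∨ p6) forces p6 = True.
  (p3 ∨ ¬p5 ∨ ¬p6) forces p5 = False.
  (¬p0 ∨ p2 ∨ p5) forces p0 = False.
  (p0 ∨ p5 ∨ ¬p7) forces p7 = False.
  Clause (p0 ∨ p2 ∨ p7) is falsified — contradiction.
Both cases fail, so the formula is unsatisfiable.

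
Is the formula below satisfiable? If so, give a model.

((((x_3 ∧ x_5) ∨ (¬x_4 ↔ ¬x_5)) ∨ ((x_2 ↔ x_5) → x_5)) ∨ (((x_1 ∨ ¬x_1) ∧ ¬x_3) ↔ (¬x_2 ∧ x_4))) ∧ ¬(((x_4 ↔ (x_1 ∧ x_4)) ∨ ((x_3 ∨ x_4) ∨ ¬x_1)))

Unsatisfiable

The conjunct ¬(((x_4 ↔ (x_1 ∧ x_4)) ∨ ((x_3 ∨ x_4) ∨ ¬x_1))) is unsatisfiable on its own:
  x_1=F, x_3=F, x_4=F: evaluates to False.
  x_1=F, x_3=F, x_4=T: evaluates to False.
  x_1=F, x_3=T, x_4=F: evaluates to False.
  x_1=F, x_3=T, x_4=T: evaluates to False.
  x_1=T, x_3=F, x_4=F: evaluates to False.
  x_1=T, x_3=F, x_4=T: evaluates to False.
  x_1=T, x_3=T, x_4=F: evaluates to False.
  x_1=T, x_3=T, x_4=T: evaluates to False.
So the whole conjunction is unsatisfiable.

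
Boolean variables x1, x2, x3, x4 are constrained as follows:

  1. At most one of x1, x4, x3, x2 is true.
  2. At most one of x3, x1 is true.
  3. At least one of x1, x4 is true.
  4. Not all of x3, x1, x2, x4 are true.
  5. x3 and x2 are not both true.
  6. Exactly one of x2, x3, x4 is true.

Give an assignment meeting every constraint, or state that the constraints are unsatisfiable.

x1 = False, x2 = False, x3 = False, x4 = True

  (1) {x1, x4, x3, x2}: 1 true — at most one ✓
  (2) {x3, x1}: 0 true — at most one ✓
  (3) {x1, x4}: 1 true — at least one ✓
  (4) {x3, x1, x2, x4}: 1/4 true — not all ✓
  (5) x3=F, x2=F — not both ✓
  (6) {x2, x3, x4}: 1 true — exactly one ✓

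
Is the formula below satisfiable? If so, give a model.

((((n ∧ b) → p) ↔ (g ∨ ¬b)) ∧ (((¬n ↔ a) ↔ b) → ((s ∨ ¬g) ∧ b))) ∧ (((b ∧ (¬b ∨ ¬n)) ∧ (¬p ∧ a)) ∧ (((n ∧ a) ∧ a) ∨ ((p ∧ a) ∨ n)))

UNSATISFIABLE

Case b = True: the formula simplifies to (((n → p) ↔ g) ∧ ((¬n ↔ a) → (s ∨ ¬g))) ∧ ((¬n ∧ (¬p ∧ a)) ∧ (((n ∧ a) ∧ a) ∨ ((p ∧ a) ∨ n))).
  n = True: the conjunct ¬n is False.
  n = False: simplifies to (g ∧ (a → (s ∨ ¬g))) ∧ ((¬p ∧ a) ∧ (p ∧ a)).
    p = True: the conjunct ¬p is False.
    p = False: the conjunct p is False.
Case b = False: the conjunct b is False.
Both cases fail — unsatisfiable.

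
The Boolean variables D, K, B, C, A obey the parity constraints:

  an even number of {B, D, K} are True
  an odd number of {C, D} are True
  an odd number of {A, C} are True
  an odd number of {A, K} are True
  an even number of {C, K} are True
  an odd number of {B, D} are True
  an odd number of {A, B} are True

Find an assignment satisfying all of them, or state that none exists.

D = False; K = True; B = True; C = True; A = False

{B, D, K}: 2 true → even ✓
{C, D}: 1 true → odd ✓
{A, C}: 1 true → odd ✓
{A, K}: 1 true → odd ✓
{C, K}: 2 true → even ✓
{B, D}: 1 true → odd ✓
{A, B}: 1 true → odd ✓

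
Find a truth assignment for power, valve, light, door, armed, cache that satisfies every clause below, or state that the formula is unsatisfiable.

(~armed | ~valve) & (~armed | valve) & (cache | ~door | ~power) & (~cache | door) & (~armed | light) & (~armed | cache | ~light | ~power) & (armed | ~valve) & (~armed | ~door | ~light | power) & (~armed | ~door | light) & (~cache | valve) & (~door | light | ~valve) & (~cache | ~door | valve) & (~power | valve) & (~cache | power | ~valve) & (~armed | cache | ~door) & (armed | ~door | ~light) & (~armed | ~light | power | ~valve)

power = False; valve = False; light = False; door = False; armed = False; cache = False

Try power = True:
  (~power | valve) forces valve = True.
  (~armed | ~valve) forces armed = False.
  clause (armed | ~valve) is falsified — backtrack.
So power = False.
Set valve = False.
  then (~armed | valve) forces armed = False.
  then (~cache | valve) forces cache = False.
Set light = False.
Set door = False.
All clauses satisfied.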